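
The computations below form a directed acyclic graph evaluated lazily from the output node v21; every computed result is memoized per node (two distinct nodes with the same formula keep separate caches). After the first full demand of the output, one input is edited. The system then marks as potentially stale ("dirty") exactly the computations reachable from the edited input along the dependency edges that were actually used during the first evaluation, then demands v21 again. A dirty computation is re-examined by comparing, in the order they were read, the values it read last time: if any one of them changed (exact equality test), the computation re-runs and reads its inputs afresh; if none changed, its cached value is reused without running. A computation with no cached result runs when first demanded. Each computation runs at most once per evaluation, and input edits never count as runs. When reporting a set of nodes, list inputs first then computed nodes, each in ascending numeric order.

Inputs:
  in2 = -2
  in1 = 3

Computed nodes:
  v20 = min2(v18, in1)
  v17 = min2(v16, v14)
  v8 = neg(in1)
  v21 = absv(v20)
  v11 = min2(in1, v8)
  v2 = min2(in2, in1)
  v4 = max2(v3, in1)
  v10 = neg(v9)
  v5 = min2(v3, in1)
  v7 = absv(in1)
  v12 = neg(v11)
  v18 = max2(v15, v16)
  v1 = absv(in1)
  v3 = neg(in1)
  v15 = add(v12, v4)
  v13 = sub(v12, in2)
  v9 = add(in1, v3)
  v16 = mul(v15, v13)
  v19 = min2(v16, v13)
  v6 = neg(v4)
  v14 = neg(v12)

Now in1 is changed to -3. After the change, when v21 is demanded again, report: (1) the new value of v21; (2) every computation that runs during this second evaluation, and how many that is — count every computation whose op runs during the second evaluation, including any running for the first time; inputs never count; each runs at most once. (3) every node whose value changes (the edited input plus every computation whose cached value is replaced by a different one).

First demand of the output computes:
  v3 = neg(3) = -3
  v4 = max2(-3, 3) = 3
  v8 = neg(3) = -3
  v11 = min2(3, -3) = -3
  v12 = neg(-3) = 3
  v13 = sub(3, -2) = 5
  v15 = add(3, 3) = 6
  v16 = mul(6, 5) = 30
  v18 = max2(6, 30) = 30
  v20 = min2(30, 3) = 3
  v21 = absv(3) = 3

After the edit, cleaning proceeds:
  v3: a read changed (in1 3->-3) — executes, giving 3.
  v4: a read changed (v3 -3->3; in1 3->-3) — executes, giving 3 — identical to its old value.
  v8: a read changed (in1 3->-3) — executes, giving 3.
  v11: a read changed (in1 3->-3; v8 -3->3) — executes, giving -3 — identical to its old value.
  v12: dirty, but its reads are unchanged (v11 unchanged); cached 3 stands.
  v13: dirty, but its reads are unchanged (v12 unchanged, in2 unchanged); cached 5 stands.
  v15: dirty, but its reads are unchanged (v12 unchanged, v4 unchanged); cached 6 stands.
  v16: dirty, but its reads are unchanged (v15 unchanged, v13 unchanged); cached 30 stands.
  v18: dirty, but its reads are unchanged (v15 unchanged, v16 unchanged); cached 30 stands.
  v20: a read changed (in1 3->-3) — executes, giving -3.
  v21: a read changed (v20 3->-3) — executes, giving 3 — identical to its old value.

Note where the cutoff bites: v12 is checked, finds nothing changed, and keeps its cache.

Demanding v21 again yields 3.
6 computations run: v3, v4, v8, v11, v20, v21.
The nodes whose values change: in1, v3, v8, v20.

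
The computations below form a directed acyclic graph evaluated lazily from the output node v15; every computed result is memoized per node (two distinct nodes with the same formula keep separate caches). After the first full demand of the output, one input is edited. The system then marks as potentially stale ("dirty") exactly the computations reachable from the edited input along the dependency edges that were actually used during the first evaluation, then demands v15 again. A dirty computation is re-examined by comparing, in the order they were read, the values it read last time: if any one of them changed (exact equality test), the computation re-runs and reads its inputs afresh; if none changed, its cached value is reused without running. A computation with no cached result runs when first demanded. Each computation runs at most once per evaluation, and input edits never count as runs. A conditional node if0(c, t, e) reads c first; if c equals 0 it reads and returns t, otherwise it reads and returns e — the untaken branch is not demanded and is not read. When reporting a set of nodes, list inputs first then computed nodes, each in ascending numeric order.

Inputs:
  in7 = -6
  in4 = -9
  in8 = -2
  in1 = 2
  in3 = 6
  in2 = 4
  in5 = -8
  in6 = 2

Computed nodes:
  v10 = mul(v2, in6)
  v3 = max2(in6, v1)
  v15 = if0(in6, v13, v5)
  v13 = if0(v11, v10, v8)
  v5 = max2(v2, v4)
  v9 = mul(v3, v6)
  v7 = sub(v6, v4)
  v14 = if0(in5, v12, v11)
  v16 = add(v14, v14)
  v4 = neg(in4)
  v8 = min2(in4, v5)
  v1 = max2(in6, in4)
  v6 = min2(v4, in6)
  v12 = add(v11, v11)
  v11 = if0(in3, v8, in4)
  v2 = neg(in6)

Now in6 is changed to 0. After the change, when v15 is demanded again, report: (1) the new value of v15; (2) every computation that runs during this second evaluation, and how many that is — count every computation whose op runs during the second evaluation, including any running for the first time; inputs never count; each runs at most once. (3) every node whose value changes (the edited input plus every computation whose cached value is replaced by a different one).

Demanding v15 again yields -9.
6 computations run: v2, v5, v8, v11, v13, v15.
The nodes whose values change: in6, v2, v15.
Note the branch switch — v8, v11, v13 had no cache and run now for the first time.

First demand of the output computes:
  v2 = neg(2) = -2
  v4 = neg(-9) = 9
  v5 = max2(-2, 9) = 9
  v15 = if0(in6=2 -> else branch v5) = 9

After the edit, cleaning proceeds:
  v2: a read changed (in6 2->0) — executes, giving 0.
  v5: a read changed (v2 -2->0) — executes, giving 9 — identical to its old value.
  v8: had never run; runs now, result -9.
  v11: had never run; runs now, result -9.
  v13: had never run; runs now, result -9.
  v15: a read changed (in6 2->0) — executes, giving -9.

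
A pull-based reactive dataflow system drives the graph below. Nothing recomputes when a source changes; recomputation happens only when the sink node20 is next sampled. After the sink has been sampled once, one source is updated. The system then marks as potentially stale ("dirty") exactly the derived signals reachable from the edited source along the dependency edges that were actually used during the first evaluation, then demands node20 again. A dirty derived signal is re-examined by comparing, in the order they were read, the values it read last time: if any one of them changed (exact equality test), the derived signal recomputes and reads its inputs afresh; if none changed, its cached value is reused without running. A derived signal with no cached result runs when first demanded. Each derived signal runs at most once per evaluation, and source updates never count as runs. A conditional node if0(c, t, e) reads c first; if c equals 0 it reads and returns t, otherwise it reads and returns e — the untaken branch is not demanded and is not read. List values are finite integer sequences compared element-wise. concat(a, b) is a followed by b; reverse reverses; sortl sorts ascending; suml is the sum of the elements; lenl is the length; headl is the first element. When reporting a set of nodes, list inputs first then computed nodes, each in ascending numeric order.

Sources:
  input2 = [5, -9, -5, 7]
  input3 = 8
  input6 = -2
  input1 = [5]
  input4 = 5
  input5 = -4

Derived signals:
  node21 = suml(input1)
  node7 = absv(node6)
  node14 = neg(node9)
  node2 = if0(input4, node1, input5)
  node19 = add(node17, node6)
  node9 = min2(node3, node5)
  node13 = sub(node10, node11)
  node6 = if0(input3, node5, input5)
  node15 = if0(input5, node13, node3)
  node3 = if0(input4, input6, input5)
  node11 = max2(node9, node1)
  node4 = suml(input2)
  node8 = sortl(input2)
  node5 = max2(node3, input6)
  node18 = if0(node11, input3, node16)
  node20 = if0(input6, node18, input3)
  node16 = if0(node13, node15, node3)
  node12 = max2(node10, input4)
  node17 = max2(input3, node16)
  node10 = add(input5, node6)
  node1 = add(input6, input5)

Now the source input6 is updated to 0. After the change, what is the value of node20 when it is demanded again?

First evaluation (everything demanded from the output):
  node20 = if0(input6=-2 -> else branch input3) = 8

Propagation after the edit:
  node1: demanded for the first time — runs, produces -4.
  node3: demanded for the first time — runs, produces -4.
  node5: demanded for the first time — runs, produces 0.
  node6: demanded for the first time — runs, produces -4.
  node9: demanded for the first time — runs, produces -4.
  node10: demanded for the first time — runs, produces -8.
  node11: demanded for the first time — runs, produces -4.
  node13: demanded for the first time — runs, produces -4.
  node16: demanded for the first time — runs, produces -4.
  node18: demanded for the first time — runs, produces -4.
  node20: runs — input6 -2->0; result -4.

Key observation: a condition flipped, so demand reaches new nodes — node1, node3, node5, node6, node9, node10, node11, node13, node16, node18 run for the first time.

New value of node20: -4.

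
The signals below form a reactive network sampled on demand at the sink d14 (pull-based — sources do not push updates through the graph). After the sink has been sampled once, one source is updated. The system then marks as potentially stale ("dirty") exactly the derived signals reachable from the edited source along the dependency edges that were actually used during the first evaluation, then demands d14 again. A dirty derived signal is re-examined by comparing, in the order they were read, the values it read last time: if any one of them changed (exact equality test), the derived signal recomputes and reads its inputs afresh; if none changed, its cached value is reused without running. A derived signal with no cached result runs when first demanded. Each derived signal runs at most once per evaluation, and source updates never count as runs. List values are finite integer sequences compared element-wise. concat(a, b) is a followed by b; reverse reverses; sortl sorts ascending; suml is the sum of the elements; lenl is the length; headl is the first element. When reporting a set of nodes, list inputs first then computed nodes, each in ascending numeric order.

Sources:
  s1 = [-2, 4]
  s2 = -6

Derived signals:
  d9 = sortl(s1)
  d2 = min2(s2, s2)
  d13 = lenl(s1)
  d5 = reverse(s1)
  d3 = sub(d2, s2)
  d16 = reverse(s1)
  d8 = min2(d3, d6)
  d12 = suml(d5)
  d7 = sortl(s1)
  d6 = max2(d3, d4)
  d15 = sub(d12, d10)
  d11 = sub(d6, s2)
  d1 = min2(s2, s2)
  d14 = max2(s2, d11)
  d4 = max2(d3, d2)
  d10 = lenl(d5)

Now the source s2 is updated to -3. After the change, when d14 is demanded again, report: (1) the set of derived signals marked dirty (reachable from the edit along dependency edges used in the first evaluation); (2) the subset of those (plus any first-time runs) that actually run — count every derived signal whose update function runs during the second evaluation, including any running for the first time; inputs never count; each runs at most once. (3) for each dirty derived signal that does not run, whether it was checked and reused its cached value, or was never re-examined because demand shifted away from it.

Dirty set: d2, d3, d4, d6, d11, d14.
Run set: d2, d3, d4, d11, d14 (5 run).
Re-examined without running (cache reused): d6.
The important point: at d6 every value read last time is unchanged, so the dirty flag clears without a run.

Initial pass — values computed on the first demand:
  d2 = min2(-6, -6) = -6
  d3 = sub(-6, -6) = 0
  d4 = max2(0, -6) = 0
  d6 = max2(0, 0) = 0
  d11 = sub(0, -6) = 6
  d14 = max2(-6, 6) = 6

Second demand — change propagation:
  d2: re-runs because s2 -6->-3; s2 -6->-3; new result -3.
  d3: re-runs because d2 -6->-3; s2 -6->-3; new result 0 (unchanged).
  d4: re-runs because d2 -6->-3; new result 0 (unchanged).
  d6: re-examined; everything it read last time is the same (d3 unchanged, d4 unchanged) — cache 0 kept, no run.
  d11: re-runs because s2 -6->-3; new result 3.
  d14: re-runs because s2 -6->-3; d11 6->3; new result 3.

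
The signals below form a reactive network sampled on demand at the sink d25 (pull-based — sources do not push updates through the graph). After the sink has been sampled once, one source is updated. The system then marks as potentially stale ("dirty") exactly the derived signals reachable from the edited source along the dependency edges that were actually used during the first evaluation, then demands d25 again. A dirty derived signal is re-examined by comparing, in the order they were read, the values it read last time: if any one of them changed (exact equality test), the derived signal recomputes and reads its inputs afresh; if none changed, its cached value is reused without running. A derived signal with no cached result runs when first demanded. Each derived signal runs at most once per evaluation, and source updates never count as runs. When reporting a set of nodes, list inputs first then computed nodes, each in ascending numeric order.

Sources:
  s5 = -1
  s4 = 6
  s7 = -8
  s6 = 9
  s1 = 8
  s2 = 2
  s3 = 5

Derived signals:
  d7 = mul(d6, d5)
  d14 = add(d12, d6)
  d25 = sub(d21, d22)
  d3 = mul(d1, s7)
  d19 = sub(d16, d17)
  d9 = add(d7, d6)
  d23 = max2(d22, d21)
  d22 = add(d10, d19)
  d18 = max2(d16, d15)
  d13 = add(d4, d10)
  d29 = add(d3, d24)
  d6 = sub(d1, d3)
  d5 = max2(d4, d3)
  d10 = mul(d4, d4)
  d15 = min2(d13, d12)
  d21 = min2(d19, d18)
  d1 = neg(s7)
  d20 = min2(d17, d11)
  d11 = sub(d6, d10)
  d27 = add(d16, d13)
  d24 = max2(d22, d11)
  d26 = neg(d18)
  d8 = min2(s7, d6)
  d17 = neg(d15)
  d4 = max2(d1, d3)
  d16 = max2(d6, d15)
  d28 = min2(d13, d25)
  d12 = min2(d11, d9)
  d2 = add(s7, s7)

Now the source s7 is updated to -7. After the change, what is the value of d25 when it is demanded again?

Initial pass — values computed on the first demand:
  d1 = neg(-8) = 8
  d3 = mul(8, -8) = -64
  d4 = max2(8, -64) = 8
  d5 = max2(8, -64) = 8
  d6 = sub(8, -64) = 72
  d7 = mul(72, 8) = 576
  d9 = add(576, 72) = 648
  d10 = mul(8, 8) = 64
  d11 = sub(72, 64) = 8
  d12 = min2(8, 648) = 8
  d13 = add(8, 64) = 72
  d15 = min2(72, 8) = 8
  d16 = max2(72, 8) = 72
  d17 = neg(8) = -8
  d18 = max2(72, 8) = 72
  d19 = sub(72, -8) = 80
  d21 = min2(80, 72) = 72
  d22 = add(64, 80) = 144
  d25 = sub(72, 144) = -72

Second demand — change propagation:
  d1: re-runs because s7 -8->-7; new result 7.
  d3: re-runs because d1 8->7; s7 -8->-7; new result -49.
  d4: re-runs because d1 8->7; d3 -64->-49; new result 7.
  d5: re-runs because d4 8->7; d3 -64->-49; new result 7.
  d6: re-runs because d1 8->7; d3 -64->-49; new result 56.
  d7: re-runs because d6 72->56; d5 8->7; new result 392.
  d9: re-runs because d7 576->392; d6 72->56; new result 448.
  d10: re-runs because d4 8->7; d4 8->7; new result 49.
  d11: re-runs because d6 72->56; d10 64->49; new result 7.
  d12: re-runs because d11 8->7; d9 648->448; new result 7.
  d13: re-runs because d4 8->7; d10 64->49; new result 56.
  d15: re-runs because d13 72->56; d12 8->7; new result 7.
  d16: re-runs because d6 72->56; d15 8->7; new result 56.
  d17: re-runs because d15 8->7; new result -7.
  d18: re-runs because d16 72->56; d15 8->7; new result 56.
  d19: re-runs because d16 72->56; d17 -8->-7; new result 63.
  d21: re-runs because d19 80->63; d18 72->56; new result 56.
  d22: re-runs because d10 64->49; d19 80->63; new result 112.
  d25: re-runs because d21 72->56; d22 144->112; new result -56.

d25 now evaluates to -56.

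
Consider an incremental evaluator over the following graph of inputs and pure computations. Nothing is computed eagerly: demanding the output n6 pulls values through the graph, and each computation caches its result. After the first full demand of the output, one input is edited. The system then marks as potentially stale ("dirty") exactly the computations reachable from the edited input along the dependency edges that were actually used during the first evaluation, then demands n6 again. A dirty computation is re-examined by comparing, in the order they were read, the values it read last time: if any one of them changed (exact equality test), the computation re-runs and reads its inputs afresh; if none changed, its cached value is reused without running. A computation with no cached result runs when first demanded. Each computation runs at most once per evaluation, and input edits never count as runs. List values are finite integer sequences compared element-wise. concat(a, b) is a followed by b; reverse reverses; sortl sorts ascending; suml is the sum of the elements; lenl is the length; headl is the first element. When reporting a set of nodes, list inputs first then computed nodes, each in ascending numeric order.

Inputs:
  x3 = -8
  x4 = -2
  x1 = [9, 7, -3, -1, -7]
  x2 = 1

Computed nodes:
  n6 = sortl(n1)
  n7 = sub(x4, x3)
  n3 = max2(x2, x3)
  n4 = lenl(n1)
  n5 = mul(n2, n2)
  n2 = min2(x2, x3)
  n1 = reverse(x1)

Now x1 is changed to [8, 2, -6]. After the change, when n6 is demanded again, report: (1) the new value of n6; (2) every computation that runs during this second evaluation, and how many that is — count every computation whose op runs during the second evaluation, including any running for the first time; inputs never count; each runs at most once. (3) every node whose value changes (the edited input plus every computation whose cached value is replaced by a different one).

n6 now evaluates to [-6, 2, 8].
Run set: n1, n6 (2 run).
Changed values: x1, n1, n6.

Initial pass — values computed on the first demand:
  n1 = reverse([9, 7, -3, -1, -7]) = [-7, -1, -3, 7, 9]
  n6 = sortl([-7, -1, -3, 7, 9]) = [-7, -3, -1, 7, 9]

Second demand — change propagation:
  n1: re-runs because x1 [9, 7, -3, -1, -7]->[8, 2, -6]; new result [-6, 2, 8].
  n6: re-runs because n1 [-7, -1, -3, 7, 9]->[-6, 2, 8]; new result [-6, 2, 8].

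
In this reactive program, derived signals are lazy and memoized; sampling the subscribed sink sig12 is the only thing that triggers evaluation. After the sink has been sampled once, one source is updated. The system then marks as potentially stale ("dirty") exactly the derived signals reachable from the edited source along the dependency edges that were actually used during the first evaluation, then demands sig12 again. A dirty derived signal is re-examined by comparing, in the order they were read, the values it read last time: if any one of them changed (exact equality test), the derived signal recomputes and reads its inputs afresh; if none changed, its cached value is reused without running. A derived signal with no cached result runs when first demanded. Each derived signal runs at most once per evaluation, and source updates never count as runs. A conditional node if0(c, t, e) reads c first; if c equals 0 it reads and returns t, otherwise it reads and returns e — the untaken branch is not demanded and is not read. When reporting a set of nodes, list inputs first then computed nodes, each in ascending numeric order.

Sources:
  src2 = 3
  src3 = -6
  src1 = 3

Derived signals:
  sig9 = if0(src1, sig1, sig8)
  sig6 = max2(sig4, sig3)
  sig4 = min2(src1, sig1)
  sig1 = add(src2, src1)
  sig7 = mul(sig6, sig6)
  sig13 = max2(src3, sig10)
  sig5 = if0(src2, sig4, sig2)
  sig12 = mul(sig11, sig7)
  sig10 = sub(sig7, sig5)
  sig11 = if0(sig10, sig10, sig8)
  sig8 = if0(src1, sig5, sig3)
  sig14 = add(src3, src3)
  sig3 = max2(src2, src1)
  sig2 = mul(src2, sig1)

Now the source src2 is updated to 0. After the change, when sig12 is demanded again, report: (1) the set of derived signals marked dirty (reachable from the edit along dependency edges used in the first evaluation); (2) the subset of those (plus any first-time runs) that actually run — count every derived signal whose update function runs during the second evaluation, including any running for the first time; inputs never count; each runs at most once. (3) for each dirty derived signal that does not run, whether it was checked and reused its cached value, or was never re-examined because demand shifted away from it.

First demand of the output computes:
  sig1 = add(3, 3) = 6
  sig2 = mul(3, 6) = 18
  sig3 = max2(3, 3) = 3
  sig4 = min2(3, 6) = 3
  sig5 = if0(src2=3 -> else branch sig2) = 18
  sig6 = max2(3, 3) = 3
  sig7 = mul(3, 3) = 9
  sig8 = if0(src1=3 -> else branch sig3) = 3
  sig10 = sub(9, 18) = -9
  sig11 = if0(sig10=-9 -> else branch sig8) = 3
  sig12 = mul(3, 9) = 27

After the edit, cleaning proceeds:
  sig1: a read changed (src2 3->0) — executes, giving 3.
  sig2: stays stale; no demand reaches it after the flip.
  sig3: a read changed (src2 3->0) — executes, giving 3 — identical to its old value.
  sig4: a read changed (sig1 6->3) — executes, giving 3 — identical to its old value.
  sig5: a read changed (src2 3->0) — executes, giving 3.
  sig6: dirty, but its reads are unchanged (sig4 unchanged, sig3 unchanged); cached 3 stands.
  sig7: dirty, but its reads are unchanged (sig6 unchanged, sig6 unchanged); cached 9 stands.
  sig8: dirty, but its reads are unchanged (src1 unchanged, sig3 unchanged); cached 3 stands.
  sig10: a read changed (sig5 18->3) — executes, giving 6.
  sig11: a read changed (sig10 -9->6) — executes, giving 3 — identical to its old value.
  sig12: dirty, but its reads are unchanged (sig11 unchanged, sig7 unchanged); cached 27 stands.

Note the branch switch — demand abandons sig2, which is never re-examined.

The edit dirties: sig1, sig2, sig3, sig4, sig5, sig6, sig7, sig8, sig10, sig11, sig12.
6 derived signals run: sig1, sig3, sig4, sig5, sig10, sig11.
Cache hits after checking: sig6, sig7, sig8, sig12.
Unvisited dirty nodes (no longer demanded): sig2.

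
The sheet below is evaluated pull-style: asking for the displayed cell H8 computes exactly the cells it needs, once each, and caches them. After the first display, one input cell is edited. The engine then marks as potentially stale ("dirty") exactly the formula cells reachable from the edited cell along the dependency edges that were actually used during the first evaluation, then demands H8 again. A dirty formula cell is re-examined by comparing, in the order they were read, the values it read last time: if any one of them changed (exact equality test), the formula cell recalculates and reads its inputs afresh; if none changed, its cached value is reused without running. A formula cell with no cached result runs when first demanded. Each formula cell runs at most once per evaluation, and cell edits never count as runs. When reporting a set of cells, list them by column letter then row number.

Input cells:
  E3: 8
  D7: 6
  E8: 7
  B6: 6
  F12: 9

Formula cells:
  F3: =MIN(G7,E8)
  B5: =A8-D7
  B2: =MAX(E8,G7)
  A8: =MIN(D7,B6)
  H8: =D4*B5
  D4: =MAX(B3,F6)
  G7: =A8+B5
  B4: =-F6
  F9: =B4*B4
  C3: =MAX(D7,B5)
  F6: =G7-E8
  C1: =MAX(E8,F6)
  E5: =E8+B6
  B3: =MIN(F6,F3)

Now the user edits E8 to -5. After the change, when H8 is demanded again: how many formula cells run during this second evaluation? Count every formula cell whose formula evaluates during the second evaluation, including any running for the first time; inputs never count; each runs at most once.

First demand of the output computes:
  A8 = MIN(6, 6) = 6
  B5 = 6 - 6 = 0
  G7 = 6 + 0 = 6
  F3 = MIN(6, 7) = 6
  F6 = 6 - 7 = -1
  B3 = MIN(-1, 6) = -1
  D4 = MAX(-1, -1) = -1
  H8 = -1 * 0 = 0

After the edit, cleaning proceeds:
  F3: a read changed (E8 7->-5) — executes, giving -5.
  F6: a read changed (E8 7->-5) — executes, giving 11.
  B3: a read changed (F6 -1->11; F3 6->-5) — executes, giving -5.
  D4: a read changed (B3 -1->-5; F6 -1->11) — executes, giving 11.
  H8: a read changed (D4 -1->11) — executes, giving 0 — identical to its old value.

5 formula cells run: B3, D4, F3, F6, H8.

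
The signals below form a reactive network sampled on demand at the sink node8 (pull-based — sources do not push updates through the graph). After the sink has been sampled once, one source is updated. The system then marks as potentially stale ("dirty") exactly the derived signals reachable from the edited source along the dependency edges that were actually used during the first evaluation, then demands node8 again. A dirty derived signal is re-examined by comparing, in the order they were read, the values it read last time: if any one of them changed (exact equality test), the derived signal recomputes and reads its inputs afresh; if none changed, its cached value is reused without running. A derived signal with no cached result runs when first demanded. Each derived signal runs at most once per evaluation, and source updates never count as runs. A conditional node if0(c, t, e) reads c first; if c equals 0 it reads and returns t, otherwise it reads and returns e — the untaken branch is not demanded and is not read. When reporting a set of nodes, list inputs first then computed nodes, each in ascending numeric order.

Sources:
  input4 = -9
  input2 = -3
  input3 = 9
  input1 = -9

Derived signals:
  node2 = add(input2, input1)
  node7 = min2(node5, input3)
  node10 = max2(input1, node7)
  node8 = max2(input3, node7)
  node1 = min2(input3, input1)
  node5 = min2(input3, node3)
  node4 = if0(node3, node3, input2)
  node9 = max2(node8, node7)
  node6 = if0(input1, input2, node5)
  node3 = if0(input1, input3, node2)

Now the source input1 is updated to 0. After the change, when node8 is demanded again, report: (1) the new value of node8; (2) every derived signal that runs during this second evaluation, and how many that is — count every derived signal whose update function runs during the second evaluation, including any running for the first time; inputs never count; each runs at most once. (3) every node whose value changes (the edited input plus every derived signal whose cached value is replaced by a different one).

Initial pass — values computed on the first demand:
  node2 = add(-3, -9) = -12
  node3 = if0(input1=-9 -> else branch node2) = -12
  node5 = min2(9, -12) = -12
  node7 = min2(-12, 9) = -12
  node8 = max2(9, -12) = 9

Second demand — change propagation:
  node2: dirty yet unreached — the second evaluation never asks for it.
  node3: re-runs because input1 -9->0; new result 9.
  node5: re-runs because node3 -12->9; new result 9.
  node7: re-runs because node5 -12->9; new result 9.
  node8: re-runs because node7 -12->9; new result 9 (unchanged).

The important point: the flipped condition redirects demand; node2 is left stale, never re-checked.

node8 now evaluates to 9.
Run set: node3, node5, node7, node8 (4 run).
Changed values: input1, node3, node5, node7.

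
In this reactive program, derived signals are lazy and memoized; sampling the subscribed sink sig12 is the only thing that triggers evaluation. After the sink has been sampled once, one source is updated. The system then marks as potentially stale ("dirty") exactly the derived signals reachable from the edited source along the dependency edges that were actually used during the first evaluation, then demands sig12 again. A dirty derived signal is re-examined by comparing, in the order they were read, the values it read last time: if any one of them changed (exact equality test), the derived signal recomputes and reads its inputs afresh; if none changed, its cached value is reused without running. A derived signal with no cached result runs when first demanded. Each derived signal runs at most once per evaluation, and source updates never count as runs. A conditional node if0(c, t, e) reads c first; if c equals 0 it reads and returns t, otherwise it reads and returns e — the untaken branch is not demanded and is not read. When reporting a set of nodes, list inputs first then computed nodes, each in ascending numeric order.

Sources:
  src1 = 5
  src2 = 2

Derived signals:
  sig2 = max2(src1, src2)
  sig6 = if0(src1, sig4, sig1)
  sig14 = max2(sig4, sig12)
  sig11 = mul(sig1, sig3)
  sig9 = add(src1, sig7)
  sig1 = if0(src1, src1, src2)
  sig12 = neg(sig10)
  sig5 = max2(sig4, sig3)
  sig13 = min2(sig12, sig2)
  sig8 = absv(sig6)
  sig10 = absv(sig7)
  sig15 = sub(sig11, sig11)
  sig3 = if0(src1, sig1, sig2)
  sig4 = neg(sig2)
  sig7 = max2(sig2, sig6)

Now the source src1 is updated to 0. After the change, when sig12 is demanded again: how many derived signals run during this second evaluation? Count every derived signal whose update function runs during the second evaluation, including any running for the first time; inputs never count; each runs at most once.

6 derived signals run: sig2, sig4, sig6, sig7, sig10, sig12.
Note the branch switch — demand abandons sig1, which is never re-examined.

First demand of the output computes:
  sig1 = if0(src1=5 -> else branch src2) = 2
  sig2 = max2(5, 2) = 5
  sig6 = if0(src1=5 -> else branch sig1) = 2
  sig7 = max2(5, 2) = 5
  sig10 = absv(5) = 5
  sig12 = neg(5) = -5

After the edit, cleaning proceeds:
  sig1: stays stale; no demand reaches it after the flip.
  sig2: a read changed (src1 5->0) — executes, giving 2.
  sig4: had never run; runs now, result -2.
  sig6: a read changed (src1 5->0) — executes, giving -2.
  sig7: a read changed (sig2 5->2; sig6 2->-2) — executes, giving 2.
  sig10: a read changed (sig7 5->2) — executes, giving 2.
  sig12: a read changed (sig10 5->2) — executes, giving -2.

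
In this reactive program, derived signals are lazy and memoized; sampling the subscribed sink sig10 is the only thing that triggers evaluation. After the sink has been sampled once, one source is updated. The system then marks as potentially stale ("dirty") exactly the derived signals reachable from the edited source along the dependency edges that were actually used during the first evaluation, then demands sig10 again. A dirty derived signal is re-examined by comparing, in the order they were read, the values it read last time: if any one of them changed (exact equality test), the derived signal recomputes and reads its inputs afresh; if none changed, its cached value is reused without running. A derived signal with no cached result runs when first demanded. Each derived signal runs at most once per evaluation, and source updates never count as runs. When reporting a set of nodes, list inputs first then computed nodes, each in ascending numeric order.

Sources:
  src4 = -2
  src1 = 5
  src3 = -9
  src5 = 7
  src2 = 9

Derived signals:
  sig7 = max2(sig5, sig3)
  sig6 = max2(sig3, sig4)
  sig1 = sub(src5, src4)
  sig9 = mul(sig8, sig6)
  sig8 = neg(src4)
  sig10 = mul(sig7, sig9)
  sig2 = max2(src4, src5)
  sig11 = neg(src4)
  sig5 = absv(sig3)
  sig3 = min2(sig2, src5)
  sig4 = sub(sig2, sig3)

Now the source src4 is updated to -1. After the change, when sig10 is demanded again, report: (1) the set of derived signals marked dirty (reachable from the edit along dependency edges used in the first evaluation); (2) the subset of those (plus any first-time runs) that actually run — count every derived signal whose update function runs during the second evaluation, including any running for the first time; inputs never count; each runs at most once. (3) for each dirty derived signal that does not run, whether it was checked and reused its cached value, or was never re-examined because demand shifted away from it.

First demand of the output computes:
  sig2 = max2(-2, 7) = 7
  sig3 = min2(7, 7) = 7
  sig4 = sub(7, 7) = 0
  sig5 = absv(7) = 7
  sig6 = max2(7, 0) = 7
  sig7 = max2(7, 7) = 7
  sig8 = neg(-2) = 2
  sig9 = mul(2, 7) = 14
  sig10 = mul(7, 14) = 98

After the edit, cleaning proceeds:
  sig2: a read changed (src4 -2->-1) — executes, giving 7 — identical to its old value.
  sig3: dirty, but its reads are unchanged (sig2 unchanged, src5 unchanged); cached 7 stands.
  sig4: dirty, but its reads are unchanged (sig2 unchanged, sig3 unchanged); cached 0 stands.
  sig5: dirty, but its reads are unchanged (sig3 unchanged); cached 7 stands.
  sig6: dirty, but its reads are unchanged (sig3 unchanged, sig4 unchanged); cached 7 stands.
  sig7: dirty, but its reads are unchanged (sig5 unchanged, sig3 unchanged); cached 7 stands.
  sig8: a read changed (src4 -2->-1) — executes, giving 1.
  sig9: a read changed (sig8 2->1) — executes, giving 7.
  sig10: a read changed (sig9 14->7) — executes, giving 49.

Note where the cutoff bites: sig3 is checked, finds nothing changed, and keeps its cache.

The edit dirties: sig2, sig3, sig4, sig5, sig6, sig7, sig8, sig9, sig10.
4 derived signals run: sig2, sig8, sig9, sig10.
Cache hits after checking: sig3, sig4, sig5, sig6, sig7.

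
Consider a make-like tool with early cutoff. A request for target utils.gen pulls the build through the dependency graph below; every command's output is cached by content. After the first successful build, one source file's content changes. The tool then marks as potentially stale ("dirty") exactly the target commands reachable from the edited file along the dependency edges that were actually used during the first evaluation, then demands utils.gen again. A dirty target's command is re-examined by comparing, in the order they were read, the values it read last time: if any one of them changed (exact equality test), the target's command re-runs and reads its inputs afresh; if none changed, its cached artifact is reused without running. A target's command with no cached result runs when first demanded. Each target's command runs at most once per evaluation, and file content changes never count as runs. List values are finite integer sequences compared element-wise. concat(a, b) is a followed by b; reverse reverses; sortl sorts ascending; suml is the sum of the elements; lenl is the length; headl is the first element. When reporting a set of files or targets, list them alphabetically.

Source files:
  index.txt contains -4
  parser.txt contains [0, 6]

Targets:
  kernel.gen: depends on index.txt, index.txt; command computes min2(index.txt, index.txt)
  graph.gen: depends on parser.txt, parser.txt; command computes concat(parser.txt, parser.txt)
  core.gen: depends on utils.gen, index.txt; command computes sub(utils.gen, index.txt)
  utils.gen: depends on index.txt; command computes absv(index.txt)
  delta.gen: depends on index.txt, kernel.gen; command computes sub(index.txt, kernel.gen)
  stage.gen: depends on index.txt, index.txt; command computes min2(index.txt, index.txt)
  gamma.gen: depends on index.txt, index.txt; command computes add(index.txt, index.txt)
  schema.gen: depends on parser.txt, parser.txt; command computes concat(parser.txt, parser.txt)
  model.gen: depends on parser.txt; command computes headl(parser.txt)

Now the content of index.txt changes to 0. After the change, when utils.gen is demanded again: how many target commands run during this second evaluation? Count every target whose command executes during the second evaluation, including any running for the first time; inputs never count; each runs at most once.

First demand of the output computes:
  utils.gen = absv(-4) = 4

After the edit, cleaning proceeds:
  utils.gen: a read changed (index.txt -4->0) — executes, giving 0.

1 target commands run: utils.gen.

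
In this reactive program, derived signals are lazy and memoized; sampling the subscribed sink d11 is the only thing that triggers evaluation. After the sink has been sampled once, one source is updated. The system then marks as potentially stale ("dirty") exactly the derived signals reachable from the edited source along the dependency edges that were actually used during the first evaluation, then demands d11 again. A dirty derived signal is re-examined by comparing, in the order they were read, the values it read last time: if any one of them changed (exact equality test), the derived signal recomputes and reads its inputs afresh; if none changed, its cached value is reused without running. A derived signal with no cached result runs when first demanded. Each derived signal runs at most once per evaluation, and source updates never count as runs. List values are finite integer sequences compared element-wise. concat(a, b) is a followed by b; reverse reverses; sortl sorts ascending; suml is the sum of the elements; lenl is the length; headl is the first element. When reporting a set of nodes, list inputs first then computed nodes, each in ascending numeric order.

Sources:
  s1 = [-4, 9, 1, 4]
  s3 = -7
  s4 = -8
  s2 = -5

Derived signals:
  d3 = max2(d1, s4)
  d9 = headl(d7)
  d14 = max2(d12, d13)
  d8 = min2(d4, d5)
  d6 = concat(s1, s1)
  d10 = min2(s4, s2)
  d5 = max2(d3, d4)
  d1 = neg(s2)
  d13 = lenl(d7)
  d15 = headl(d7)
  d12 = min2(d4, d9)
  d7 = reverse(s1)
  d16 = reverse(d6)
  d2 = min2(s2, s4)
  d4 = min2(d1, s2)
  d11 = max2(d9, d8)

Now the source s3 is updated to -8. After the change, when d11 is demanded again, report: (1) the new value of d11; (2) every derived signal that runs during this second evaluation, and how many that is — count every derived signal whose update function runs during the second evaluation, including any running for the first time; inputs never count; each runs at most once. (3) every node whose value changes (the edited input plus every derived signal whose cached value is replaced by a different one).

First demand of the output computes:
  d1 = neg(-5) = 5
  d3 = max2(5, -8) = 5
  d4 = min2(5, -5) = -5
  d5 = max2(5, -5) = 5
  d7 = reverse([-4, 9, 1, 4]) = [4, 1, 9, -4]
  d8 = min2(-5, 5) = -5
  d9 = headl([4, 1, 9, -4]) = 4
  d11 = max2(4, -5) = 4

After the edit, cleaning proceeds:
  no node depends on s3 at all; the second demand re-runs nothing.

Note the shortcut — nothing in the graph depends on s3 at all, so no recomputation happens.

Demanding d11 again yields 4.
0 derived signals run: none.
The nodes whose values change: s3.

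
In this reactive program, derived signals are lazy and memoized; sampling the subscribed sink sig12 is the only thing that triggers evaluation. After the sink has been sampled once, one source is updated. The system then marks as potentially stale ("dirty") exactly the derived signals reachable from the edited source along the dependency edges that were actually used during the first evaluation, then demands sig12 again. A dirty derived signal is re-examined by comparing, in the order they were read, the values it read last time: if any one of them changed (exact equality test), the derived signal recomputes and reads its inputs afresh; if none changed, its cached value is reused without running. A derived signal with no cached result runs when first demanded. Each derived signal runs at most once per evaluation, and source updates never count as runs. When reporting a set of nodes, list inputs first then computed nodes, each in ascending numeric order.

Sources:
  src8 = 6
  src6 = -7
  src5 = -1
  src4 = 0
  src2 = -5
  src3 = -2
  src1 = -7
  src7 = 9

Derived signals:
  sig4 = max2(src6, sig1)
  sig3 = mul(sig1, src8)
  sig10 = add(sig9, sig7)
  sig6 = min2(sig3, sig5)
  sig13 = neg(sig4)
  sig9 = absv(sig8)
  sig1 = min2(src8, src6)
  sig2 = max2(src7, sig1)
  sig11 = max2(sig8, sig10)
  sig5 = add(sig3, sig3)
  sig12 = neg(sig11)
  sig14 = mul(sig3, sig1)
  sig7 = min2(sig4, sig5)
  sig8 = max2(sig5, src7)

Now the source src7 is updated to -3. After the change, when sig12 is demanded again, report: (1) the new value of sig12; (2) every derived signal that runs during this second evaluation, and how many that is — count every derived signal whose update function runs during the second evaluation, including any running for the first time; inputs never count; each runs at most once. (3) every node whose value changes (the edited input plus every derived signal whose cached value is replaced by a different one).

Demanding sig12 again yields 3.
5 derived signals run: sig8, sig9, sig10, sig11, sig12.
The nodes whose values change: src7, sig8, sig9, sig10, sig11, sig12.

First demand of the output computes:
  sig1 = min2(6, -7) = -7
  sig3 = mul(-7, 6) = -42
  sig4 = max2(-7, -7) = -7
  sig5 = add(-42, -42) = -84
  sig7 = min2(-7, -84) = -84
  sig8 = max2(-84, 9) = 9
  sig9 = absv(9) = 9
  sig10 = add(9, -84) = -75
  sig11 = max2(9, -75) = 9
  sig12 = neg(9) = -9

After the edit, cleaning proceeds:
  sig8: a read changed (src7 9->-3) — executes, giving -3.
  sig9: a read changed (sig8 9->-3) — executes, giving 3.
  sig10: a read changed (sig9 9->3) — executes, giving -81.
  sig11: a read changed (sig8 9->-3; sig10 -75->-81) — executes, giving -3.
  sig12: a read changed (sig11 9->-3) — executes, giving 3.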